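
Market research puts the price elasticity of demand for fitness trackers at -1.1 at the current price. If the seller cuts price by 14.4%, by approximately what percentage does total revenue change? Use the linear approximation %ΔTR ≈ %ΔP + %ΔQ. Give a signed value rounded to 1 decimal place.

+1.4%

%ΔQ ≈ Ed × %ΔP = (-1.1) × (-14.4%) = +15.8400%
%ΔTR ≈ %ΔP + %ΔQ = (-14.4%) + (+15.8400%) = +1.4400%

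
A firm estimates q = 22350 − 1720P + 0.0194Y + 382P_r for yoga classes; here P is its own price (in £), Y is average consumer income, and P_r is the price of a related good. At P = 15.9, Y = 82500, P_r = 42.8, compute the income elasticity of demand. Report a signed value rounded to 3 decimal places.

At the given values, q = 22350 − 1720(15.9) + 0.0194(82500) + 382(42.8) = 12952.1.
∂q/∂Y = 0.0194.
E = (0.0194) × (82500/12952.1) = 0.12357…

0.124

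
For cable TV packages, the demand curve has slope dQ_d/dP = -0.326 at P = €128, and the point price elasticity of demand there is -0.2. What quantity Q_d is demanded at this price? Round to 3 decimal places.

Ed = (dQ_d/dP)·(P/Q_d) ⇒ Q_d = (dQ_d/dP)·P/Ed = (-0.326)·128/(-0.2) = 208.64

208.640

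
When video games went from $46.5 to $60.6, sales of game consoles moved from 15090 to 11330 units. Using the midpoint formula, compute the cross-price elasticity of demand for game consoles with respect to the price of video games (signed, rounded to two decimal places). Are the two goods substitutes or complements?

-1.08; complements

%ΔQ_{game consoles} = (11330 − 15090)/avg = -3760/13210 = -0.284632…
%ΔP_{video games} = (60.6 − 46.5)/avg = 14.1/53.55 = 0.263305…
E_cross = (-3760/13210) / (14.1/53.55) = -1.0809…
E_cross < 0 ⇒ the goods are complements.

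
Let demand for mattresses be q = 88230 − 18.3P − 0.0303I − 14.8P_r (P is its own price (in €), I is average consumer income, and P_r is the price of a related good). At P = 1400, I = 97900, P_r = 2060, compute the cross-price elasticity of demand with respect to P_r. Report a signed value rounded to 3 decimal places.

-1.046

At the given values, q = 88230 − 18.3(1400) − 0.0303(97900) − 14.8(2060) = 29155.63.
∂q/∂P_r = -14.8.
E = (-14.8) × (2060/29155.63) = -1.04569…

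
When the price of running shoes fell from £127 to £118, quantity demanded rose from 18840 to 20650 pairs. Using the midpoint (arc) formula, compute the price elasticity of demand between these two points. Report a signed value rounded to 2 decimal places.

%ΔQ = (20650 − 18840) / [(18840 + 20650)/2] = 1810/19745 = 0.091668…
%ΔP = (118 − 127) / [(127 + 118)/2] = -9/122.5 = -0.073469…
Arc Ed = %ΔQ / %ΔP = (1810/19745) / (-9/122.5) = -1.2477…

-1.25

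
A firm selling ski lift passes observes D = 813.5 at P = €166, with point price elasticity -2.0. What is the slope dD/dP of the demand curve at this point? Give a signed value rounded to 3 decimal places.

Ed = (dD/dP)·(P/D) ⇒ dD/dP = Ed·D/P = (-2.0)·813.5/166 = -9.80120…

-9.801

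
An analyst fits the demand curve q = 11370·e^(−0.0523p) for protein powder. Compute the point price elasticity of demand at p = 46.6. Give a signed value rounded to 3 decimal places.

-2.437

dq/dp = −0.0523·q = -51.9767. At p = 46.6, q = 993.817.
Ed = (dq/dp)·(p/q) = (-51.9767) × (46.6/993.817) = -2.43718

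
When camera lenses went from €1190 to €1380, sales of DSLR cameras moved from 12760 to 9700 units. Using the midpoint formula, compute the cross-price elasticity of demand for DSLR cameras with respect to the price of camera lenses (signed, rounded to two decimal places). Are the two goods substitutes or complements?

%ΔQ_{DSLR cameras} = (9700 − 12760)/avg = -3060/11230 = -0.272484…
%ΔP_{camera lenses} = (1380 − 1190)/avg = 190/1285 = 0.147859…
E_cross = (-3060/11230) / (190/1285) = -1.8428…
E_cross < 0 ⇒ the goods are complements.

-1.84; complements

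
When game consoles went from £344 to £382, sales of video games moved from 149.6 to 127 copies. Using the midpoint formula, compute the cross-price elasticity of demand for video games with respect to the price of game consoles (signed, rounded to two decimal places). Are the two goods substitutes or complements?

-1.56; complements

%ΔQ_{video games} = (127 − 149.6)/avg = -22.6/138.3 = -0.163412…
%ΔP_{game consoles} = (382 − 344)/avg = 38/363 = 0.104683…
E_cross = (-22.6/138.3) / (38/363) = -1.5610…
E_cross < 0 ⇒ the goods are complements.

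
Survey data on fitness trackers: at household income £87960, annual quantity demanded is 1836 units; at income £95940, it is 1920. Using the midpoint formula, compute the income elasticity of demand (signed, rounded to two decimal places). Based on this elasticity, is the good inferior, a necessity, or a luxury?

0.52; necessity

%ΔQ = (1920 − 1836)/[( 1836 + 1920)/2] = 84/1878 = 0.044728…
%ΔIncome = (95940 − 87960)/[( 87960 + 95940)/2] = 7980/91950 = 0.086786…
E_income = (84/1878) / (7980/91950) = 0.5153…
0 < E_income < 1 ⇒ normal good, necessity.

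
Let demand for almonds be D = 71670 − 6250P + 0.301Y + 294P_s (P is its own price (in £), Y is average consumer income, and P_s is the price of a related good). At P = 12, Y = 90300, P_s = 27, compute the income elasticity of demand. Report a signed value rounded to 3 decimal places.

0.855

At the given values, D = 71670 − 6250(12) + 0.301(90300) + 294(27) = 31788.3.
∂D/∂Y = 0.301.
E = (0.301) × (90300/31788.3) = 0.85504…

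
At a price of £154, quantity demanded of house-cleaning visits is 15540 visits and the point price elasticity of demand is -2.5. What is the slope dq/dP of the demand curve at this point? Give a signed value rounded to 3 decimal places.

-252.273

Ed = (dq/dP)·(P/q) ⇒ dq/dP = Ed·q/P = (-2.5)·15540/154 = -252.27272…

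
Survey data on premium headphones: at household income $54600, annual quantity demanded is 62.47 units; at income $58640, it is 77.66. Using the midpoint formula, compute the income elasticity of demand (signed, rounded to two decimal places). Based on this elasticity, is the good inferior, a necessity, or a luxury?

%ΔQ = (77.66 − 62.47)/[( 62.47 + 77.66)/2] = 15.19/70.065 = 0.216798…
%ΔIncome = (58640 − 54600)/[( 54600 + 58640)/2] = 4040/56620 = 0.071352…
E_income = (15.19/70.065) / (4040/56620) = 3.0384…
E_income > 1 ⇒ normal good, luxury.

3.04; luxury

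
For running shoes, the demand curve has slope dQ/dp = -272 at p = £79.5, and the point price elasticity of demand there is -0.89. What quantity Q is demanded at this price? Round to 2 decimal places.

24296.63

Ed = (dQ/dp)·(p/Q) ⇒ Q = (dQ/dp)·p/Ed = (-272)·79.5/(-0.89) = 24296.6292…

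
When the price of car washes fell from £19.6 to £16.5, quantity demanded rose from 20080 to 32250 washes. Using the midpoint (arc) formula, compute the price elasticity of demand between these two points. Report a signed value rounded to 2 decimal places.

-2.71

%ΔQ = (32250 − 20080) / [(20080 + 32250)/2] = 12170/26165 = 0.465125…
%ΔP = (16.5 − 19.6) / [(19.6 + 16.5)/2] = -3.1/18.05 = -0.171745…
Arc Ed = %ΔQ / %ΔP = (12170/26165) / (-3.1/18.05) = -2.7082…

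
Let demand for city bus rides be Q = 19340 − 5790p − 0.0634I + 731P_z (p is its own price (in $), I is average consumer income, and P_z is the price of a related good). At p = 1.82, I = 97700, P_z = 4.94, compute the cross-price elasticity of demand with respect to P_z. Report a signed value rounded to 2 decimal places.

0.58

At the given values, Q = 19340 − 5790(1.82) − 0.0634(97700) + 731(4.94) = 6219.16.
∂Q/∂P_z = 731.
E = (731) × (4.94/6219.16) = 0.5806…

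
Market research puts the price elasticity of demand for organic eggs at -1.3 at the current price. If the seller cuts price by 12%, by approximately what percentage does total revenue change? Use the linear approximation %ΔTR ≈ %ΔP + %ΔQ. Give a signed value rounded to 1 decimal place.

+3.6%

%ΔQ ≈ Ed × %ΔP = (-1.3) × (-12%) = +15.6000%
%ΔTR ≈ %ΔP + %ΔQ = (-12%) + (+15.6000%) = +3.6000%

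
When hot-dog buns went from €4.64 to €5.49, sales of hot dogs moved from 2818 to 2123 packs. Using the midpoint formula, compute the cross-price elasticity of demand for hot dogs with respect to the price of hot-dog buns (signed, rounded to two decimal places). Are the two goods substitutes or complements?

%ΔQ_{hot dogs} = (2123 − 2818)/avg = -695/2470.5 = -0.281319…
%ΔP_{hot-dog buns} = (5.49 − 4.64)/avg = 0.85/5.065 = 0.167818…
E_cross = (-695/2470.5) / (0.85/5.065) = -1.6763…
E_cross < 0 ⇒ the goods are complements.

-1.68; complements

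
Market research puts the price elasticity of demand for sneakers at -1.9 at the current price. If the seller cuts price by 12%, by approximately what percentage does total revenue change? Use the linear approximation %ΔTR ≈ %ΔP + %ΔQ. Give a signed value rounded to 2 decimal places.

+10.80%

%ΔQ ≈ Ed × %ΔP = (-1.9) × (-12%) = +22.8000%
%ΔTR ≈ %ΔP + %ΔQ = (-12%) + (+22.8000%) = +10.8000%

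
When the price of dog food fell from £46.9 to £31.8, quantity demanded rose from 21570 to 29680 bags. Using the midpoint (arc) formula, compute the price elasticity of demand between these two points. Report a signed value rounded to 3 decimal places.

-0.825

%ΔQ = (29680 − 21570) / [(21570 + 29680)/2] = 8110/25625 = 0.316487…
%ΔP = (31.8 − 46.9) / [(46.9 + 31.8)/2] = -15.1/39.35 = -0.383735…
Arc Ed = %ΔQ / %ΔP = (8110/25625) / (-15.1/39.35) = -0.82475…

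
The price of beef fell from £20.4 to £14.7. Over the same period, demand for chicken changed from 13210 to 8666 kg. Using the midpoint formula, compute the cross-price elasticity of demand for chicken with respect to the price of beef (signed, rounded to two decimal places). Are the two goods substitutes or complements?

%ΔQ_{chicken} = (8666 − 13210)/avg = -4544/10938 = -0.415432…
%ΔP_{beef} = (14.7 − 20.4)/avg = -5.7/17.55 = -0.324786…
E_cross = (-4544/10938) / (-5.7/17.55) = 1.2790…
E_cross > 0 ⇒ the goods are substitutes.

1.28; substitutes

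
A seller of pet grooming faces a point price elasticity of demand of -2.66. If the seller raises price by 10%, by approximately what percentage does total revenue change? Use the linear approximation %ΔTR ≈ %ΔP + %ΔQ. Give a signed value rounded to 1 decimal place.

%ΔQ ≈ Ed × %ΔP = (-2.66) × (+10%) = -26.6000%
%ΔTR ≈ %ΔP + %ΔQ = (+10%) + (-26.6000%) = -16.6000%

-16.6%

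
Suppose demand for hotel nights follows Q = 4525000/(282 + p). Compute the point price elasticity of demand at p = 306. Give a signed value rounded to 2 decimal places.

dQ/dp = −4525000/(282 + p)² = -13.0877. At p = 306, Q = 7695.58.
Ed = (dQ/dp)·(p/Q) = (-13.0877) × (306/7695.58) = -0.5204…

-0.52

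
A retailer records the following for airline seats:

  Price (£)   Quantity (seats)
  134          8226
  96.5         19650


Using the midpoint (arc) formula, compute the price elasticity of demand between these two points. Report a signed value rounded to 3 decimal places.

%ΔQ = (19650 − 8226) / [(8226 + 19650)/2] = 11424/13938 = 0.819629…
%ΔP = (96.5 − 134) / [(134 + 96.5)/2] = -37.5/115.25 = -0.325379…
Arc Ed = %ΔQ / %ΔP = (11424/13938) / (-37.5/115.25) = -2.51899…

-2.519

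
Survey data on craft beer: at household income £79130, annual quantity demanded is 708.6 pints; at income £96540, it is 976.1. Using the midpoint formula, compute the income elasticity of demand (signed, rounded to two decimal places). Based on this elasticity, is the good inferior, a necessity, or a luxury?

1.60; luxury

%ΔQ = (976.1 − 708.6)/[( 708.6 + 976.1)/2] = 267.5/842.35 = 0.317563…
%ΔIncome = (96540 − 79130)/[( 79130 + 96540)/2] = 17410/87835 = 0.198212…
E_income = (267.5/842.35) / (17410/87835) = 1.6021…
E_income > 1 ⇒ normal good, luxury.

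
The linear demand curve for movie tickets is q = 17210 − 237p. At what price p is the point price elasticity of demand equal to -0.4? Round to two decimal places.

20.75

Ed = −237p/(17210 − 237p). Set this equal to -0.4:
237p = 0.4·(17210 − 237p) ⇒ 237p(1 + 0.4) = 0.4·17210
p = 0.4·17210 / (237·1.4) = 20.7474…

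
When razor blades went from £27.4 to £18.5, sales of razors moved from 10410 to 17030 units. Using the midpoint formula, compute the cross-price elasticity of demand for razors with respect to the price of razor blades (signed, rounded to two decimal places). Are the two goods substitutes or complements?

-1.24; complements

%ΔQ_{razors} = (17030 − 10410)/avg = 6620/13720 = 0.482507…
%ΔP_{razor blades} = (18.5 − 27.4)/avg = -8.9/22.95 = -0.387799…
E_cross = (6620/13720) / (-8.9/22.95) = -1.2442…
E_cross < 0 ⇒ the goods are complements.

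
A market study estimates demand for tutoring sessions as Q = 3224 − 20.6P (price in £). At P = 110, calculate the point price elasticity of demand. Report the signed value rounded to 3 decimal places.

-2.365

dQ/dP = −20.6. At P = 110, Q = 3224 − 20.6(110) = 958.
Ed = (dQ/dP)·(P/Q) = −20.6 × (110/958) = -2.36534…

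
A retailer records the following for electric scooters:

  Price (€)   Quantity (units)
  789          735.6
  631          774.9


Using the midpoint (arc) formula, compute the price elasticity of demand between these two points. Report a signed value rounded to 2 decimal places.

%ΔQ = (774.9 − 735.6) / [(735.6 + 774.9)/2] = 39.3/755.25 = 0.052035…
%ΔP = (631 − 789) / [(789 + 631)/2] = -158/710 = -0.222535…
Arc Ed = %ΔQ / %ΔP = (39.3/755.25) / (-158/710) = -0.2338…

-0.23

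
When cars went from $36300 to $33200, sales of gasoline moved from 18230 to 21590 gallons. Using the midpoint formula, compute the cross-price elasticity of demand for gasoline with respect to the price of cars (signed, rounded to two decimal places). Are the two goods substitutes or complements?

-1.89; complements

%ΔQ_{gasoline} = (21590 − 18230)/avg = 3360/19910 = 0.168759…
%ΔP_{cars} = (33200 − 36300)/avg = -3100/34750 = -0.089208…
E_cross = (3360/19910) / (-3100/34750) = -1.8917…
E_cross < 0 ⇒ the goods are complements.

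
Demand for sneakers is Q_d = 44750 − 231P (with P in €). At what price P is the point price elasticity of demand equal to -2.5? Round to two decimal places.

Ed = −231P/(44750 − 231P). Set this equal to -2.5:
231P = 2.5·(44750 − 231P) ⇒ 231P(1 + 2.5) = 2.5·44750
P = 2.5·44750 / (231·3.5) = 138.3735…

138.37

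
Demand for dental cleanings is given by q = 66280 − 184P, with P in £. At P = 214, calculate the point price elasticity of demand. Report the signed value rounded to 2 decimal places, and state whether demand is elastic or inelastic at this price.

-1.46; elastic

dq/dP = −184. At P = 214, q = 66280 − 184(214) = 26904.
Ed = (dq/dP)·(P/q) = −184 × (214/26904) = -1.4635…
|Ed| = 1.46 > 1, so demand is elastic.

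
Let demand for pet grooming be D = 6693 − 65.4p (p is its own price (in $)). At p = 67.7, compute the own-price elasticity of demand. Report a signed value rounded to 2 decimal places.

-1.95

At the given values, D = 6693 − 65.4(67.7) = 2265.42.
∂D/∂p = −65.4.
E = (-65.4) × (67.7/2265.42) = -1.9544…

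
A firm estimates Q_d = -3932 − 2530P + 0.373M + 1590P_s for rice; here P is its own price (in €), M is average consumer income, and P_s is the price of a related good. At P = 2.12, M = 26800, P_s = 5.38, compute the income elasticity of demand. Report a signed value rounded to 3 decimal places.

1.080

At the given values, Q_d = -3932 − 2530(2.12) + 0.373(26800) + 1590(5.38) = 9255.
∂Q_d/∂M = 0.373.
E = (0.373) × (26800/9255) = 1.08010…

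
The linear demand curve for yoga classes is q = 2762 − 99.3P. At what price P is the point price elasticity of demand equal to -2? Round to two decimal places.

18.54

Ed = −99.3P/(2762 − 99.3P). Set this equal to -2:
99.3P = 2·(2762 − 99.3P) ⇒ 99.3P(1 + 2) = 2·2762
P = 2·2762 / (99.3·3) = 18.5431…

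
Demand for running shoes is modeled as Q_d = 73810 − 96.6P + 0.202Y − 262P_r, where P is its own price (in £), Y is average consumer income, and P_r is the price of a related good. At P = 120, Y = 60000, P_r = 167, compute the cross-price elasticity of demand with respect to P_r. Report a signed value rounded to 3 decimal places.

At the given values, Q_d = 73810 − 96.6(120) + 0.202(60000) − 262(167) = 30584.
∂Q_d/∂P_r = -262.
E = (-262) × (167/30584) = -1.43061…

-1.431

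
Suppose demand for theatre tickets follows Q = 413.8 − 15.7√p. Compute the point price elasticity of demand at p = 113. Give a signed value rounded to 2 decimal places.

-0.34

dQ/dp = −15.7/(2√p) = -0.738466. At p = 113, Q = 246.907.
Ed = (dQ/dp)·(p/Q) = (-0.738466) × (113/246.907) = -0.3379…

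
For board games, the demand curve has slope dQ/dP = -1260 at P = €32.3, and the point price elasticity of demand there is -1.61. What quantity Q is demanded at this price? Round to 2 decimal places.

25278.26

Ed = (dQ/dP)·(P/Q) ⇒ Q = (dQ/dP)·P/Ed = (-1260)·32.3/(-1.61) = 25278.2608…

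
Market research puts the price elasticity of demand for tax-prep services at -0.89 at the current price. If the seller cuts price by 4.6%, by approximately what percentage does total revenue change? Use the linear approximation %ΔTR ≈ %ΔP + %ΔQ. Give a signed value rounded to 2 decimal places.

%ΔQ ≈ Ed × %ΔP = (-0.89) × (-4.6%) = +4.0940%
%ΔTR ≈ %ΔP + %ΔQ = (-4.6%) + (+4.0940%) = -0.5060%

-0.51%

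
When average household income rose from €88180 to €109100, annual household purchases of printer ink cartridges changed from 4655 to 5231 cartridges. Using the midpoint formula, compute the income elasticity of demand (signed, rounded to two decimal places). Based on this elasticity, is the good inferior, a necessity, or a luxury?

0.55; necessity

%ΔQ = (5231 − 4655)/[( 4655 + 5231)/2] = 576/4943 = 0.116528…
%ΔIncome = (109100 − 88180)/[( 88180 + 109100)/2] = 20920/98640 = 0.212084…
E_income = (576/4943) / (20920/98640) = 0.5494…
0 < E_income < 1 ⇒ normal good, necessity.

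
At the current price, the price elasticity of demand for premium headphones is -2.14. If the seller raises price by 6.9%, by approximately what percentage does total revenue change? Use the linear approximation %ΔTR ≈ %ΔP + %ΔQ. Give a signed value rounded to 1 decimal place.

%ΔQ ≈ Ed × %ΔP = (-2.14) × (+6.9%) = -14.7660%
%ΔTR ≈ %ΔP + %ΔQ = (+6.9%) + (-14.7660%) = -7.8660%

-7.9%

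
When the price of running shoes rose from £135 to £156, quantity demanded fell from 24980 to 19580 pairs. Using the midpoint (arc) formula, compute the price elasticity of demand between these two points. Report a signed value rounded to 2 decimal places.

-1.68

%ΔQ = (19580 − 24980) / [(24980 + 19580)/2] = -5400/22280 = -0.242369…
%ΔP = (156 − 135) / [(135 + 156)/2] = 21/145.5 = 0.144329…
Arc Ed = %ΔQ / %ΔP = (-5400/22280) / (21/145.5) = -1.6792…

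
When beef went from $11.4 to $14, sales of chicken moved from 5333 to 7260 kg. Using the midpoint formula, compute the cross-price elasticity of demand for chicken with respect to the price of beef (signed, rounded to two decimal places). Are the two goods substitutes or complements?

%ΔQ_{chicken} = (7260 − 5333)/avg = 1927/6296.5 = 0.306043…
%ΔP_{beef} = (14 − 11.4)/avg = 2.6/12.7 = 0.204724…
E_cross = (1927/6296.5) / (2.6/12.7) = 1.4949…
E_cross > 0 ⇒ the goods are substitutes.

1.49; substitutes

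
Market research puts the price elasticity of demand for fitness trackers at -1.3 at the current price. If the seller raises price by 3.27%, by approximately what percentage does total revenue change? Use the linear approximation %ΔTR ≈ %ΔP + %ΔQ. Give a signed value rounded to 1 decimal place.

%ΔQ ≈ Ed × %ΔP = (-1.3) × (+3.27%) = -4.2510%
%ΔTR ≈ %ΔP + %ΔQ = (+3.27%) + (-4.2510%) = -0.9810%

-1.0%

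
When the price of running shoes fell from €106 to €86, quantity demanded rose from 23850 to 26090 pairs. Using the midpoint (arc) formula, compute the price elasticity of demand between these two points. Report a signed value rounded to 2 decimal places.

%ΔQ = (26090 − 23850) / [(23850 + 26090)/2] = 2240/24970 = 0.089707…
%ΔP = (86 − 106) / [(106 + 86)/2] = -20/96 = -0.208333…
Arc Ed = %ΔQ / %ΔP = (2240/24970) / (-20/96) = -0.4305…

-0.43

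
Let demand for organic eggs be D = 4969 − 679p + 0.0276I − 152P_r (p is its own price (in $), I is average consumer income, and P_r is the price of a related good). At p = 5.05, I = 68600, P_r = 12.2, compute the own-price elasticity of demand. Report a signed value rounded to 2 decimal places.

-2.17

At the given values, D = 4969 − 679(5.05) + 0.0276(68600) − 152(12.2) = 1579.01.
∂D/∂p = −679.
E = (-679) × (5.05/1579.01) = -2.1715…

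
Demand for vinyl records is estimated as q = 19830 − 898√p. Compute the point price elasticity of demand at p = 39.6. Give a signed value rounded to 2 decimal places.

dq/dp = −898/(2√p) = -71.3508. At p = 39.6, q = 14179.
Ed = (dq/dp)·(p/q) = (-71.3508) × (39.6/14179) = -0.1992…

-0.20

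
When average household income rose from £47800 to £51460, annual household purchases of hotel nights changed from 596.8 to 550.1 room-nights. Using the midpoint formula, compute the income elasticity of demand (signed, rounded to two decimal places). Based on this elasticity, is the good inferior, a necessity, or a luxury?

-1.10; inferior

%ΔQ = (550.1 − 596.8)/[( 596.8 + 550.1)/2] = -46.7/573.45 = -0.081436…
%ΔIncome = (51460 − 47800)/[( 47800 + 51460)/2] = 3660/49630 = 0.073745…
E_income = (-46.7/573.45) / (3660/49630) = -1.1042…
E_income < 0 ⇒ inferior good.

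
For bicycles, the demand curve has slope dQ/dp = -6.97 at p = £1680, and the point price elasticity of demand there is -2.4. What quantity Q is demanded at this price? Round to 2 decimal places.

4879.00

Ed = (dQ/dp)·(p/Q) ⇒ Q = (dQ/dp)·p/Ed = (-6.97)·1680/(-2.4) = 4879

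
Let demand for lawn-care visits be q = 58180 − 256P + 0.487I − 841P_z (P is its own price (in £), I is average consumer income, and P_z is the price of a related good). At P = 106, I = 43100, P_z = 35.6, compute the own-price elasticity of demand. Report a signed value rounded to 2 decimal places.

At the given values, q = 58180 − 256(106) + 0.487(43100) − 841(35.6) = 22094.1.
∂q/∂P = −256.
E = (-256) × (106/22094.1) = -1.2282…

-1.23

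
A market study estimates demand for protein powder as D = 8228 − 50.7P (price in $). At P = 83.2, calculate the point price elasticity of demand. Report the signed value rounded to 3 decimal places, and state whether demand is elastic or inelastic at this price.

dD/dP = −50.7. At P = 83.2, D = 8228 − 50.7(83.2) = 4009.76.
Ed = (dD/dP)·(P/D) = −50.7 × (83.2/4009.76) = -1.05199…
|Ed| = 1.052 > 1, so demand is elastic.

-1.052; elastic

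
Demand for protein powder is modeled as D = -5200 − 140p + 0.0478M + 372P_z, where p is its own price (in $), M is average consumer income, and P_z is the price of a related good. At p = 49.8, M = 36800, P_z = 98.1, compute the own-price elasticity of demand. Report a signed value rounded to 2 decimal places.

At the given values, D = -5200 − 140(49.8) + 0.0478(36800) + 372(98.1) = 26080.24.
∂D/∂p = −140.
E = (-140) × (49.8/26080.24) = -0.2673…

-0.27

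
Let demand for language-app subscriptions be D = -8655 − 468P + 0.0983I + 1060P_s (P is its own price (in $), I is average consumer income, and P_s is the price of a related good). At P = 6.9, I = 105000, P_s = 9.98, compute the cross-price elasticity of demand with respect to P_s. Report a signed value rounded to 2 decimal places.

1.17

At the given values, D = -8655 − 468(6.9) + 0.0983(105000) + 1060(9.98) = 9016.1.
∂D/∂P_s = 1060.
E = (1060) × (9.98/9016.1) = 1.1733…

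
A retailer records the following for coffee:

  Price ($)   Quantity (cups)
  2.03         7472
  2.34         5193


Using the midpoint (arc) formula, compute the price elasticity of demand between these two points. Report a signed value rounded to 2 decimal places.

-2.54

%ΔQ = (5193 − 7472) / [(7472 + 5193)/2] = -2279/6332.5 = -0.359889…
%ΔP = (2.34 − 2.03) / [(2.03 + 2.34)/2] = 0.31/2.185 = 0.141876…
Arc Ed = %ΔQ / %ΔP = (-2279/6332.5) / (0.31/2.185) = -2.5366…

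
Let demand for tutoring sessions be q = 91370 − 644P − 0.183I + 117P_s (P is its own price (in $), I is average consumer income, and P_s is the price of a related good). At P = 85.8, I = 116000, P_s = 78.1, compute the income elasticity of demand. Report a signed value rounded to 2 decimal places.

-0.88

At the given values, q = 91370 − 644(85.8) − 0.183(116000) + 117(78.1) = 24024.5.
∂q/∂I = -0.183.
E = (-0.183) × (116000/24024.5) = -0.8835…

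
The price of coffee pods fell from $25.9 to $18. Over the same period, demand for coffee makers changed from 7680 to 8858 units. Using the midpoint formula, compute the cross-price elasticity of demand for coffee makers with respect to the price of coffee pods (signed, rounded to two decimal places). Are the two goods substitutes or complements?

%ΔQ_{coffee makers} = (8858 − 7680)/avg = 1178/8269 = 0.142459…
%ΔP_{coffee pods} = (18 − 25.9)/avg = -7.9/21.95 = -0.359908…
E_cross = (1178/8269) / (-7.9/21.95) = -0.3958…
E_cross < 0 ⇒ the goods are complements.

-0.40; complements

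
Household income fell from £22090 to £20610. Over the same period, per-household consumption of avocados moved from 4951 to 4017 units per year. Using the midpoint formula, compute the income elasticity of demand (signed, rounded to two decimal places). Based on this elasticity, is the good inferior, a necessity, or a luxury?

3.00; luxury

%ΔQ = (4017 − 4951)/[( 4951 + 4017)/2] = -934/4484 = -0.208296…
%ΔIncome = (20610 − 22090)/[( 22090 + 20610)/2] = -1480/21350 = -0.069320…
E_income = (-934/4484) / (-1480/21350) = 3.0048…
E_income > 1 ⇒ normal good, luxury.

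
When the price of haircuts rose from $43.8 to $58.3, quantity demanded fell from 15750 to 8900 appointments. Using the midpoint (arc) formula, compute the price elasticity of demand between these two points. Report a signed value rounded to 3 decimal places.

%ΔQ = (8900 − 15750) / [(15750 + 8900)/2] = -6850/12325 = -0.555780…
%ΔP = (58.3 − 43.8) / [(43.8 + 58.3)/2] = 14.5/51.05 = 0.284035…
Arc Ed = %ΔQ / %ΔP = (-6850/12325) / (14.5/51.05) = -1.95673…

-1.957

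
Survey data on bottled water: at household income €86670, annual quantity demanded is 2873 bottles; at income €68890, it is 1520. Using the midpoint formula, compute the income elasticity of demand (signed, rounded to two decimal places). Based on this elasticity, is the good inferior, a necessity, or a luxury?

%ΔQ = (1520 − 2873)/[( 2873 + 1520)/2] = -1353/2196.5 = -0.615979…
%ΔIncome = (68890 − 86670)/[( 86670 + 68890)/2] = -17780/77780 = -0.228593…
E_income = (-1353/2196.5) / (-17780/77780) = 2.6946…
E_income > 1 ⇒ normal good, luxury.

2.69; luxury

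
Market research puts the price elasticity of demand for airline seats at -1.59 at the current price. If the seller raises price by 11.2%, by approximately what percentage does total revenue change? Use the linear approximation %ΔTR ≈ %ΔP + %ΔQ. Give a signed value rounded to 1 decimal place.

-6.6%

%ΔQ ≈ Ed × %ΔP = (-1.59) × (+11.2%) = -17.8080%
%ΔTR ≈ %ΔP + %ΔQ = (+11.2%) + (-17.8080%) = -6.6080%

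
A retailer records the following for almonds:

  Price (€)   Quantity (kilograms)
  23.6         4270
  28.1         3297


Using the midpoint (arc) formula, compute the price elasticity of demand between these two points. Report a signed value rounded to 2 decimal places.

-1.48

%ΔQ = (3297 − 4270) / [(4270 + 3297)/2] = -973/3783.5 = -0.257169…
%ΔP = (28.1 − 23.6) / [(23.6 + 28.1)/2] = 4.5/25.85 = 0.174081…
Arc Ed = %ΔQ / %ΔP = (-973/3783.5) / (4.5/25.85) = -1.4772…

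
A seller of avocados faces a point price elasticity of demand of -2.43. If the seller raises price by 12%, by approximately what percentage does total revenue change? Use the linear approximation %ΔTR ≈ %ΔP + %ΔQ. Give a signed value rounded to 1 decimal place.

%ΔQ ≈ Ed × %ΔP = (-2.43) × (+12%) = -29.1600%
%ΔTR ≈ %ΔP + %ΔQ = (+12%) + (-29.1600%) = -17.1600%

-17.2%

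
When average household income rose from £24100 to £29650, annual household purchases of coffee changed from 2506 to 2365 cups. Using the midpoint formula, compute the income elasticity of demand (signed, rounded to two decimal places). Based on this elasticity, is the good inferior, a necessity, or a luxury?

-0.28; inferior

%ΔQ = (2365 − 2506)/[( 2506 + 2365)/2] = -141/2435.5 = -0.057893…
%ΔIncome = (29650 − 24100)/[( 24100 + 29650)/2] = 5550/26875 = 0.206511…
E_income = (-141/2435.5) / (5550/26875) = -0.2803…
E_income < 0 ⇒ inferior good.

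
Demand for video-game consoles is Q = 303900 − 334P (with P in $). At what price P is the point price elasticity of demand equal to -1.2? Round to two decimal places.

Ed = −334P/(303900 − 334P). Set this equal to -1.2:
334P = 1.2·(303900 − 334P) ⇒ 334P(1 + 1.2) = 1.2·303900
P = 1.2·303900 / (334·2.2) = 496.2983…

496.30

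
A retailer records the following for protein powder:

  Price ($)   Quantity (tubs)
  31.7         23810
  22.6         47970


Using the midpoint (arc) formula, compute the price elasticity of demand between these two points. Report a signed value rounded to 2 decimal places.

%ΔQ = (47970 − 23810) / [(23810 + 47970)/2] = 24160/35890 = 0.673168…
%ΔP = (22.6 − 31.7) / [(31.7 + 22.6)/2] = -9.1/27.15 = -0.335174…
Arc Ed = %ΔQ / %ΔP = (24160/35890) / (-9.1/27.15) = -2.0084…

-2.01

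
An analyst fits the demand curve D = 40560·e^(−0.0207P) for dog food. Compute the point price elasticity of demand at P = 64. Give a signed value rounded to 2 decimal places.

-1.32

dD/dP = −0.0207·D = -223.211. At P = 64, D = 10783.1.
Ed = (dD/dP)·(P/D) = (-223.211) × (64/10783.1) = -1.3248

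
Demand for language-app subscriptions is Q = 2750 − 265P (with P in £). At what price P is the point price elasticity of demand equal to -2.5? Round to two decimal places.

Ed = −265P/(2750 − 265P). Set this equal to -2.5:
265P = 2.5·(2750 − 265P) ⇒ 265P(1 + 2.5) = 2.5·2750
P = 2.5·2750 / (265·3.5) = 7.4123…

7.41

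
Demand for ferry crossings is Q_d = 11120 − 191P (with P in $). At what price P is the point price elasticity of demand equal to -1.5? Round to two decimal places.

Ed = −191P/(11120 − 191P). Set this equal to -1.5:
191P = 1.5·(11120 − 191P) ⇒ 191P(1 + 1.5) = 1.5·11120
P = 1.5·11120 / (191·2.5) = 34.9319…

34.93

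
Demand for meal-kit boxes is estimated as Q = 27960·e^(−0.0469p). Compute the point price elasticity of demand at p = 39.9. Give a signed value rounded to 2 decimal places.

-1.87

dQ/dp = −0.0469·Q = -201.841. At p = 39.9, Q = 4303.66.
Ed = (dQ/dp)·(p/Q) = (-201.841) × (39.9/4303.66) = -1.8713…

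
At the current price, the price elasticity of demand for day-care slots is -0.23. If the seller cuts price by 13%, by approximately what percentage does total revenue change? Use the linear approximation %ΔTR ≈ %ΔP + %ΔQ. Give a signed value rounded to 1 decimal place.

%ΔQ ≈ Ed × %ΔP = (-0.23) × (-13%) = +2.9900%
%ΔTR ≈ %ΔP + %ΔQ = (-13%) + (+2.9900%) = -10.0100%

-10.0%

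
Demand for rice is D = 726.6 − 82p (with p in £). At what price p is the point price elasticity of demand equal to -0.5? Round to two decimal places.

2.95

Ed = −82p/(726.6 − 82p). Set this equal to -0.5:
82p = 0.5·(726.6 − 82p) ⇒ 82p(1 + 0.5) = 0.5·726.6
p = 0.5·726.6 / (82·1.5) = 2.9536…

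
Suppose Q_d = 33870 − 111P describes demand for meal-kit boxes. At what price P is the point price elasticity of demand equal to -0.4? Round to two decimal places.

87.18

Ed = −111P/(33870 − 111P). Set this equal to -0.4:
111P = 0.4·(33870 − 111P) ⇒ 111P(1 + 0.4) = 0.4·33870
P = 0.4·33870 / (111·1.4) = 87.1814…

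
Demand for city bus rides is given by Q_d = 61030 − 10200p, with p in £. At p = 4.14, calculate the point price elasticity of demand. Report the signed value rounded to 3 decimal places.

dQ_d/dp = −10200. At p = 4.14, Q_d = 61030 − 10200(4.14) = 18802.
Ed = (dQ_d/dp)·(p/Q_d) = −10200 × (4.14/18802) = -2.24593…

-2.246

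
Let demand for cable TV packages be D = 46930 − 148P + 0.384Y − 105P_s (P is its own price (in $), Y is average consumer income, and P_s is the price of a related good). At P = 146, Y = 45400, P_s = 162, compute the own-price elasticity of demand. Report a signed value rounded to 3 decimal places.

At the given values, D = 46930 − 148(146) + 0.384(45400) − 105(162) = 25745.6.
∂D/∂P = −148.
E = (-148) × (146/25745.6) = -0.83928…

-0.839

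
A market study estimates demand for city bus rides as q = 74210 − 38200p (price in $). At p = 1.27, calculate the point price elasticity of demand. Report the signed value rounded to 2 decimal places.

dq/dp = −38200. At p = 1.27, q = 74210 − 38200(1.27) = 25696.
Ed = (dq/dp)·(p/q) = −38200 × (1.27/25696) = -1.8879…

-1.89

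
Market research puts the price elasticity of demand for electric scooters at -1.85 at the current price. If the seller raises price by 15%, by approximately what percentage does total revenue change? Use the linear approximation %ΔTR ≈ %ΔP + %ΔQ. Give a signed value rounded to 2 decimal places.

%ΔQ ≈ Ed × %ΔP = (-1.85) × (+15%) = -27.7500%
%ΔTR ≈ %ΔP + %ΔQ = (+15%) + (-27.7500%) = -12.7500%

-12.75%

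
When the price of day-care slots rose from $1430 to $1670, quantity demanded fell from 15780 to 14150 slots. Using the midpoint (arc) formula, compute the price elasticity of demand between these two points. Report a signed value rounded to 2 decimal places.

-0.70

%ΔQ = (14150 − 15780) / [(15780 + 14150)/2] = -1630/14965 = -0.108920…
%ΔP = (1670 − 1430) / [(1430 + 1670)/2] = 240/1550 = 0.154838…
Arc Ed = %ΔQ / %ΔP = (-1630/14965) / (240/1550) = -0.7034…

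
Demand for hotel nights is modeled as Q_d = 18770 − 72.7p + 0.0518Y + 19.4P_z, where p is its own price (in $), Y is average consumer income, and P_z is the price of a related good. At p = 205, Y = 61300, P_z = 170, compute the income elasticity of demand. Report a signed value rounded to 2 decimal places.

0.31

At the given values, Q_d = 18770 − 72.7(205) + 0.0518(61300) + 19.4(170) = 10339.84.
∂Q_d/∂Y = 0.0518.
E = (0.0518) × (61300/10339.84) = 0.3070…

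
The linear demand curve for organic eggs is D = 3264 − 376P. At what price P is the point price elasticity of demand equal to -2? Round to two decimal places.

Ed = −376P/(3264 − 376P). Set this equal to -2:
376P = 2·(3264 − 376P) ⇒ 376P(1 + 2) = 2·3264
P = 2·3264 / (376·3) = 5.7872…

5.79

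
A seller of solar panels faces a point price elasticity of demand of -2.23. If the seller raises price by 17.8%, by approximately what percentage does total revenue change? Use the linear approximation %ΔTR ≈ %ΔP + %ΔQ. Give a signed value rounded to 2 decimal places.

-21.89%

%ΔQ ≈ Ed × %ΔP = (-2.23) × (+17.8%) = -39.6940%
%ΔTR ≈ %ΔP + %ΔQ = (+17.8%) + (-39.6940%) = -21.8940%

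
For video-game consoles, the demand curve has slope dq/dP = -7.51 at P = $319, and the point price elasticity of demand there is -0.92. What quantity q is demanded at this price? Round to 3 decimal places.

Ed = (dq/dP)·(P/q) ⇒ q = (dq/dP)·P/Ed = (-7.51)·319/(-0.92) = 2604.01086…

2604.011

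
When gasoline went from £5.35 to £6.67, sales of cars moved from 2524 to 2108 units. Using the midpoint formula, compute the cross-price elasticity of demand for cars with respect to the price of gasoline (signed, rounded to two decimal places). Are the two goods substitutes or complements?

-0.82; complements

%ΔQ_{cars} = (2108 − 2524)/avg = -416/2316 = -0.179620…
%ΔP_{gasoline} = (6.67 − 5.35)/avg = 1.32/6.01 = 0.219633…
E_cross = (-416/2316) / (1.32/6.01) = -0.8178…
E_cross < 0 ⇒ the goods are complements.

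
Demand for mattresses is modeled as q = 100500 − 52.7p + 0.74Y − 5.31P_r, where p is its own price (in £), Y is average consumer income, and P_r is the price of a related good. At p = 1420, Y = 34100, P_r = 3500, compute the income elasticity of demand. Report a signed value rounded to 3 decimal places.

At the given values, q = 100500 − 52.7(1420) + 0.74(34100) − 5.31(3500) = 32315.
∂q/∂Y = 0.74.
E = (0.74) × (34100/32315) = 0.78087…

0.781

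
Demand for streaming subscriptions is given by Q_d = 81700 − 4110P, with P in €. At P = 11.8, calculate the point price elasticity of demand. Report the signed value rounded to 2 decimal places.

dQ_d/dP = −4110. At P = 11.8, Q_d = 81700 − 4110(11.8) = 33202.
Ed = (dQ_d/dP)·(P/Q_d) = −4110 × (11.8/33202) = -1.4606…

-1.46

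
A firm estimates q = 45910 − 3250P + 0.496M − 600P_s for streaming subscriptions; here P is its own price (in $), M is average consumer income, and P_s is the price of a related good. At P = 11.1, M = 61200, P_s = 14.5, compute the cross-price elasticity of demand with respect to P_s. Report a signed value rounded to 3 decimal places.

-0.276

At the given values, q = 45910 − 3250(11.1) + 0.496(61200) − 600(14.5) = 31490.2.
∂q/∂P_s = -600.
E = (-600) × (14.5/31490.2) = -0.27627…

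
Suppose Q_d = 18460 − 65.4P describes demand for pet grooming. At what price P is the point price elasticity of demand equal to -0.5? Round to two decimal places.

94.09

Ed = −65.4P/(18460 − 65.4P). Set this equal to -0.5:
65.4P = 0.5·(18460 − 65.4P) ⇒ 65.4P(1 + 0.5) = 0.5·18460
P = 0.5·18460 / (65.4·1.5) = 94.0876…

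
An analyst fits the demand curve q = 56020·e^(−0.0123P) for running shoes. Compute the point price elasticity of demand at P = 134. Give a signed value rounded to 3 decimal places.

dq/dP = −0.0123·q = -132.57. At P = 134, q = 10778.
Ed = (dq/dP)·(P/q) = (-132.57) × (134/10778) = -1.6482

-1.648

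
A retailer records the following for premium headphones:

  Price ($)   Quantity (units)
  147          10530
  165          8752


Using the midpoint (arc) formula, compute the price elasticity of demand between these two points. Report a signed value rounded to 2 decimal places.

-1.60

%ΔQ = (8752 − 10530) / [(10530 + 8752)/2] = -1778/9641 = -0.184420…
%ΔP = (165 − 147) / [(147 + 165)/2] = 18/156 = 0.115384…
Arc Ed = %ΔQ / %ΔP = (-1778/9641) / (18/156) = -1.5983…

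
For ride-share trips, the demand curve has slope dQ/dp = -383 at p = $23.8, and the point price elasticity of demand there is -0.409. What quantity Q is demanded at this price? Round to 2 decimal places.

22287.04

Ed = (dQ/dp)·(p/Q) ⇒ Q = (dQ/dp)·p/Ed = (-383)·23.8/(-0.409) = 22287.0415…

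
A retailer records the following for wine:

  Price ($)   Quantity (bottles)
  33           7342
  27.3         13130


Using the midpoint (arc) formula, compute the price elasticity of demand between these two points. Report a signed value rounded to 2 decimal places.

-2.99

%ΔQ = (13130 − 7342) / [(7342 + 13130)/2] = 5788/10236 = 0.565455…
%ΔP = (27.3 − 33) / [(33 + 27.3)/2] = -5.7/30.15 = -0.189054…
Arc Ed = %ΔQ / %ΔP = (5788/10236) / (-5.7/30.15) = -2.9909…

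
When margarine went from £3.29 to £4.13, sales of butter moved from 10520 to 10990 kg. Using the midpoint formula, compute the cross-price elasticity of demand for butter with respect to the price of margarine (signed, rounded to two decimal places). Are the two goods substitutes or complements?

%ΔQ_{butter} = (10990 − 10520)/avg = 470/10755 = 0.043700…
%ΔP_{margarine} = (4.13 − 3.29)/avg = 0.84/3.71 = 0.226415…
E_cross = (470/10755) / (0.84/3.71) = 0.1930…
E_cross > 0 ⇒ the goods are substitutes.

0.19; substitutes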